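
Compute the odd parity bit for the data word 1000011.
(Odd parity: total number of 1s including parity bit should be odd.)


Number of 1s in data: 3
Parity bit: 0

0


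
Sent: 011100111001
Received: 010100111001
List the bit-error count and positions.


XOR: 001000000000

1 error(s) at position(s): 2


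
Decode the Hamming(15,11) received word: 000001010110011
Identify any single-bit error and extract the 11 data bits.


Syndrome = 14: error at position 14

Data: 00100110001 (corrected bit 14)


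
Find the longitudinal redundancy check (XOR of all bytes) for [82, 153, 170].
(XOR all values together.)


XOR chain: 82 ^ 153 ^ 170 = 97

97


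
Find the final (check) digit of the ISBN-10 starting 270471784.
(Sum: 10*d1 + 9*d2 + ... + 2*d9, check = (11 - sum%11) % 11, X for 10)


Weighted sum: 218
218 mod 11 = 9

Check digit: 2


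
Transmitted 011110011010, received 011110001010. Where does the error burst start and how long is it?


XOR: 000000010000

Burst at position 7, length 1


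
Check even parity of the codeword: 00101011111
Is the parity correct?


Number of 1s: 7

No, parity error (7 ones)


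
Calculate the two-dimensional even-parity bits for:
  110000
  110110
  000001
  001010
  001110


Row parities: 00101
Column parities: 000011

Row P: 00101, Col P: 000011, Corner: 0


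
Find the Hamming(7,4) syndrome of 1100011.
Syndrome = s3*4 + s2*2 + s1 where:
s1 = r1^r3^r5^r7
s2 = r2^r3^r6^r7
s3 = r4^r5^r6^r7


s1=0, s2=1, s3=0

Syndrome = 2 (error at position 2)


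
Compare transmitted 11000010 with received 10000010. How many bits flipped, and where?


XOR: 01000000

1 error(s) at position(s): 1


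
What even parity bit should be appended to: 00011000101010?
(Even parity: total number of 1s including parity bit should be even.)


Number of 1s in data: 5
Parity bit: 1

1


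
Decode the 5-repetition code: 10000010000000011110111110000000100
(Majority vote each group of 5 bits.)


Groups: 10000, 01000, 00000, 11110, 11111, 00000, 00100
Majority votes: 0001100

0001100


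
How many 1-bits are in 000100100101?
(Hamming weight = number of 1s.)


Counting 1s in 000100100101

4


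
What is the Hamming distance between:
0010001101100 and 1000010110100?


XOR: 1010011011000
Count of 1s: 6

6


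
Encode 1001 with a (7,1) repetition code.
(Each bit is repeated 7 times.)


Each bit -> 7 copies

1111111000000000000001111111


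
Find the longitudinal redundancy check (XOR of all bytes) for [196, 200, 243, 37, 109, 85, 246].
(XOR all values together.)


XOR chain: 196 ^ 200 ^ 243 ^ 37 ^ 109 ^ 85 ^ 246 = 20

20


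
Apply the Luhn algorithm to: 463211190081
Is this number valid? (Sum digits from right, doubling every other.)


Luhn sum = 44
44 mod 10 = 4

Invalid (Luhn sum mod 10 = 4)


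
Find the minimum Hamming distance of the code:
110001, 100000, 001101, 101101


Comparing all pairs, minimum distance: 1
Can detect 0 errors, correct 0 errors

1


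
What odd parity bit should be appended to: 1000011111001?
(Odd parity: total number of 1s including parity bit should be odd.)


Number of 1s in data: 7
Parity bit: 0

0


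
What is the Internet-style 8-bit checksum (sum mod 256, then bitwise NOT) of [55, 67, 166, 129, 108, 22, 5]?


Sum = 552 mod 256 = 40
Complement = 215

215


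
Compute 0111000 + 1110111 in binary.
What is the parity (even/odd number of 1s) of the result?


0111000 = 56
1110111 = 119
Sum = 175 = 10101111
1s count = 6

even parity (6 ones in 10101111)


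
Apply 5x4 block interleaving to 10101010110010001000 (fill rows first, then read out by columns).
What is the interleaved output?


Matrix:
  1010
  1010
  1100
  1000
  1000
Read columns: 11111001001100000000

11111001001100000000


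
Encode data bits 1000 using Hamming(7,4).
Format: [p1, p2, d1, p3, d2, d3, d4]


Parity bits: p1=1, p2=1, p3=0

1110000


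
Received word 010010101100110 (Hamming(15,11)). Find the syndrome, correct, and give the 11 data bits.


Syndrome = 0: no error detected

Data: 01011100110 (no errors)


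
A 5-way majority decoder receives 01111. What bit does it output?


Ones: 4 out of 5
Threshold: 3

1 (4/5 voted 1)


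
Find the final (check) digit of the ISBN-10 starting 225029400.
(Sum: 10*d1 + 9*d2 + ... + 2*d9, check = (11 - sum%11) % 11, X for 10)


Weighted sum: 151
151 mod 11 = 8

Check digit: 3


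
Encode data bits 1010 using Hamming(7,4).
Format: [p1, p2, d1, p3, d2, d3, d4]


Parity bits: p1=1, p2=0, p3=1

1011010


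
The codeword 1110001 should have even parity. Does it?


Number of 1s: 4

Yes, parity is correct (4 ones)


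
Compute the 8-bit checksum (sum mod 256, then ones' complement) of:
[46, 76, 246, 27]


Sum = 395 mod 256 = 139
Complement = 116

116


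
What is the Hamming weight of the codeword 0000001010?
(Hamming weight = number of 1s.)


Counting 1s in 0000001010

2


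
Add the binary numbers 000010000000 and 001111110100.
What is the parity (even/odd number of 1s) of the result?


000010000000 = 128
001111110100 = 1012
Sum = 1140 = 10001110100
1s count = 5

odd parity (5 ones in 10001110100)


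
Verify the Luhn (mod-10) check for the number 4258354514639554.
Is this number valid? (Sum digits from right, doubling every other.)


Luhn sum = 74
74 mod 10 = 4

Invalid (Luhn sum mod 10 = 4)


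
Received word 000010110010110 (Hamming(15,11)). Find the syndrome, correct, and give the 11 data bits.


Syndrome = 2: error at position 2

Data: 01010010110 (corrected bit 2)


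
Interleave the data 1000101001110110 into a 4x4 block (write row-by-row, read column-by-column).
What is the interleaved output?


Matrix:
  1000
  1010
  0111
  0110
Read columns: 1100001101110010

1100001101110010


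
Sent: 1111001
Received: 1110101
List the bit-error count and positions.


XOR: 0001100

2 error(s) at position(s): 3, 4


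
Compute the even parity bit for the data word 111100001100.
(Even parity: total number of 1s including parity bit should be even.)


Number of 1s in data: 6
Parity bit: 0

0


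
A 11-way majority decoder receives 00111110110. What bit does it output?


Ones: 7 out of 11
Threshold: 6

1 (7/11 voted 1)


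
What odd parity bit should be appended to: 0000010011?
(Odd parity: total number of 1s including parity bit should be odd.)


Number of 1s in data: 3
Parity bit: 0

0


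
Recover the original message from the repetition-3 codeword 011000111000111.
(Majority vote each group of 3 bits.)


Groups: 011, 000, 111, 000, 111
Majority votes: 10101

10101


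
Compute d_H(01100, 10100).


XOR: 11000
Count of 1s: 2

2


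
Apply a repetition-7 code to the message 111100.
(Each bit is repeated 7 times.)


Each bit -> 7 copies

111111111111111111111111111100000000000000


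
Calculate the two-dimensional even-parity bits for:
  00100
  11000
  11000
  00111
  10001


Row parities: 10010
Column parities: 10010

Row P: 10010, Col P: 10010, Corner: 0


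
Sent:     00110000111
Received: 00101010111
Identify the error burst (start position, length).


XOR: 00011010000

Burst at position 3, length 4


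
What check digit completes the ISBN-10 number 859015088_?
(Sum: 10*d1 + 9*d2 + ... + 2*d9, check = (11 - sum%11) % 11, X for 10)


Weighted sum: 268
268 mod 11 = 4

Check digit: 7


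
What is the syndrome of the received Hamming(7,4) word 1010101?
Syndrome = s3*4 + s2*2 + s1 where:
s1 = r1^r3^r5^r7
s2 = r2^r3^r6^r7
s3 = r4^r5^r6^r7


s1=0, s2=0, s3=0

Syndrome = 0 (no error)


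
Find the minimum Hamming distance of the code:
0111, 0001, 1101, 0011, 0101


Comparing all pairs, minimum distance: 1
Can detect 0 errors, correct 0 errors

1


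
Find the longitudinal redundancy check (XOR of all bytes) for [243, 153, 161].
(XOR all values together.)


XOR chain: 243 ^ 153 ^ 161 = 203

203


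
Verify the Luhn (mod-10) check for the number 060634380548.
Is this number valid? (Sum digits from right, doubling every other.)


Luhn sum = 57
57 mod 10 = 7

Invalid (Luhn sum mod 10 = 7)


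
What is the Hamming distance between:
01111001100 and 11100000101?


XOR: 10011001001
Count of 1s: 5

5


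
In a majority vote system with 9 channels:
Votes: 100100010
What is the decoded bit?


Ones: 3 out of 9
Threshold: 5

0 (3/9 voted 1)


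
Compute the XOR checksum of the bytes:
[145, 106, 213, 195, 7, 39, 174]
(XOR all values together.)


XOR chain: 145 ^ 106 ^ 213 ^ 195 ^ 7 ^ 39 ^ 174 = 99

99


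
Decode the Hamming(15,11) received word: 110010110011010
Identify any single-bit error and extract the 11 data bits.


Syndrome = 0: no error detected

Data: 01010011010 (no errors)


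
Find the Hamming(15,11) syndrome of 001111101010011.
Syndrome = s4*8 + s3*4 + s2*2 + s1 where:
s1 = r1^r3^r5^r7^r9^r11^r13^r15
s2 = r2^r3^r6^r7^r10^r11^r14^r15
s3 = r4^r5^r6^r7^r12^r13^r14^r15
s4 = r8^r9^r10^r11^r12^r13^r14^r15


s1=0, s2=0, s3=0, s4=0

Syndrome = 0 (no error)


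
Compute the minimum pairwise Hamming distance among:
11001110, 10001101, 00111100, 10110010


Comparing all pairs, minimum distance: 3
Can detect 2 errors, correct 1 errors

3


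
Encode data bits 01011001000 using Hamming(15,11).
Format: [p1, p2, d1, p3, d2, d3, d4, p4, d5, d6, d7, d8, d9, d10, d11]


Parity bits: p1=1, p2=1, p3=1, p4=0

110110101001000


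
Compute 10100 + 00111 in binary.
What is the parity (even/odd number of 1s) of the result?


10100 = 20
00111 = 7
Sum = 27 = 11011
1s count = 4

even parity (4 ones in 11011)


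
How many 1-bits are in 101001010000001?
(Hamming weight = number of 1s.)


Counting 1s in 101001010000001

5


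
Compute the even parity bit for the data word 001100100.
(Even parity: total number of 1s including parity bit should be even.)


Number of 1s in data: 3
Parity bit: 1

1


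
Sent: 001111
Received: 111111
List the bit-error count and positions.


XOR: 110000

2 error(s) at position(s): 0, 1


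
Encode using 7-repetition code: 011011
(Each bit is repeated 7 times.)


Each bit -> 7 copies

000000011111111111111000000011111111111111


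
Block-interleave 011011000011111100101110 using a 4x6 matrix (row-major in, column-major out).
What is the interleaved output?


Matrix:
  011011
  000011
  111100
  101110
Read columns: 001110101011001111011100

001110101011001111011100


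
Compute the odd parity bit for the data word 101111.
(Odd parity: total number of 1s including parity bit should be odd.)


Number of 1s in data: 5
Parity bit: 0

0


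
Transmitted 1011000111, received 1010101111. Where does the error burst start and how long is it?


XOR: 0001101000

Burst at position 3, length 4


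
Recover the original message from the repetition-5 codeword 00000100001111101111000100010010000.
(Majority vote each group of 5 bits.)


Groups: 00000, 10000, 11111, 01111, 00010, 00100, 10000
Majority votes: 0011000

0011000


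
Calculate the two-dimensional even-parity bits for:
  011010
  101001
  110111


Row parities: 111
Column parities: 000100

Row P: 111, Col P: 000100, Corner: 1


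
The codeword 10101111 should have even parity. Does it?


Number of 1s: 6

Yes, parity is correct (6 ones)


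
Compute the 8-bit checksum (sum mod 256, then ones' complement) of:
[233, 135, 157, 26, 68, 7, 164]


Sum = 790 mod 256 = 22
Complement = 233

233


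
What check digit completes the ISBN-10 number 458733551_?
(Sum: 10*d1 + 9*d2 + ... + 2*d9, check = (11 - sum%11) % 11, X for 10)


Weighted sum: 268
268 mod 11 = 4

Check digit: 7


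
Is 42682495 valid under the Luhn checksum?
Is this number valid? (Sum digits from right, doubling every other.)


Luhn sum = 43
43 mod 10 = 3

Invalid (Luhn sum mod 10 = 3)


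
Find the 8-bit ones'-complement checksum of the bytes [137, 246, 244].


Sum = 627 mod 256 = 115
Complement = 140

140


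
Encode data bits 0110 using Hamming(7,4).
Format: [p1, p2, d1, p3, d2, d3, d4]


Parity bits: p1=1, p2=1, p3=0

1100110


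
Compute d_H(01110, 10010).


XOR: 11100
Count of 1s: 3

3


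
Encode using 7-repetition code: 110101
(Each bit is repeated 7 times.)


Each bit -> 7 copies

111111111111110000000111111100000001111111


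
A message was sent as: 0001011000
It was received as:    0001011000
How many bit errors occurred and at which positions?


XOR: 0000000000

0 errors (received matches sent)


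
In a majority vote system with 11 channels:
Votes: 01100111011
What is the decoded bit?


Ones: 7 out of 11
Threshold: 6

1 (7/11 voted 1)


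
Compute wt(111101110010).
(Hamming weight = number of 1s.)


Counting 1s in 111101110010

8


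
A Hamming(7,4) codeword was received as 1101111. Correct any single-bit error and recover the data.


Syndrome = 3: error at position 3

Data: 1111 (corrected bit 3)


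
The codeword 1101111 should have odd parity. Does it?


Number of 1s: 6

No, parity error (6 ones)


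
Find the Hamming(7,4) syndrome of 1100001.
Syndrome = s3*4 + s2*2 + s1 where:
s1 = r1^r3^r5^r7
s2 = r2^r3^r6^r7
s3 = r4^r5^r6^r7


s1=0, s2=0, s3=1

Syndrome = 4 (error at position 4)


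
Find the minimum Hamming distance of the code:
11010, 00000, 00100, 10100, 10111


Comparing all pairs, minimum distance: 1
Can detect 0 errors, correct 0 errors

1


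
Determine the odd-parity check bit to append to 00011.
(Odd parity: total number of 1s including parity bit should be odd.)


Number of 1s in data: 2
Parity bit: 1

1


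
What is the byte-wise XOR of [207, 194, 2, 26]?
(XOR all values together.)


XOR chain: 207 ^ 194 ^ 2 ^ 26 = 21

21


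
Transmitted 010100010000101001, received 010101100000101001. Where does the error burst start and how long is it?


XOR: 000001110000000000

Burst at position 5, length 3


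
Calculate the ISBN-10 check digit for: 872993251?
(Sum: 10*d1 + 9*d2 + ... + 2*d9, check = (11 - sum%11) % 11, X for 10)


Weighted sum: 316
316 mod 11 = 8

Check digit: 3


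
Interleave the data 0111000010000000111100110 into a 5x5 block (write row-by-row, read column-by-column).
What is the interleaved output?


Matrix:
  01110
  00010
  00000
  01111
  00110
Read columns: 0000010010100111101100010

0000010010100111101100010


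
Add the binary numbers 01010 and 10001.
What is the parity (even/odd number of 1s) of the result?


01010 = 10
10001 = 17
Sum = 27 = 11011
1s count = 4

even parity (4 ones in 11011)


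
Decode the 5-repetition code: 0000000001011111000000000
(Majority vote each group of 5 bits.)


Groups: 00000, 00001, 01111, 10000, 00000
Majority votes: 00100

00100


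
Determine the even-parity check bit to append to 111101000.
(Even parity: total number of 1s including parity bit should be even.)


Number of 1s in data: 5
Parity bit: 1

1


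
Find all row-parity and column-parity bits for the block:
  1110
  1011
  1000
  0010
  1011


Row parities: 11111
Column parities: 0100

Row P: 11111, Col P: 0100, Corner: 1


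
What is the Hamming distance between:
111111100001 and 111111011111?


XOR: 000000111110
Count of 1s: 5

5


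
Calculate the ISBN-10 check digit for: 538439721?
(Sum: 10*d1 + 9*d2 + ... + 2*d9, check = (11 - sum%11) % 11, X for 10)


Weighted sum: 268
268 mod 11 = 4

Check digit: 7


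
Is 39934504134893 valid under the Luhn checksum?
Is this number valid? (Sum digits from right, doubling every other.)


Luhn sum = 77
77 mod 10 = 7

Invalid (Luhn sum mod 10 = 7)


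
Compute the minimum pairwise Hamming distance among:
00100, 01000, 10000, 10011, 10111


Comparing all pairs, minimum distance: 1
Can detect 0 errors, correct 0 errors

1


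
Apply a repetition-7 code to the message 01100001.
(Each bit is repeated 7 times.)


Each bit -> 7 copies

00000001111111111111100000000000000000000000000001111111


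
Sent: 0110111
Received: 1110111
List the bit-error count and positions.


XOR: 1000000

1 error(s) at position(s): 0


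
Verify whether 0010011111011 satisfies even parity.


Number of 1s: 8

Yes, parity is correct (8 ones)


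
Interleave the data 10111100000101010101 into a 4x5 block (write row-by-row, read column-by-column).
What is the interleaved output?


Matrix:
  10111
  10000
  01010
  10101
Read columns: 11010010100110101001

11010010100110101001


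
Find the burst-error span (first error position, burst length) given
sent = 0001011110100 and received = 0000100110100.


XOR: 0001111000000

Burst at position 3, length 4


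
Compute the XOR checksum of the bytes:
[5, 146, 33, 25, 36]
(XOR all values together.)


XOR chain: 5 ^ 146 ^ 33 ^ 25 ^ 36 = 139

139


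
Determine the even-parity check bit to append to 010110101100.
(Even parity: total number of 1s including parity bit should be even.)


Number of 1s in data: 6
Parity bit: 0

0


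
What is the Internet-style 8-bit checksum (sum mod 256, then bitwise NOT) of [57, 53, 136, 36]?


Sum = 282 mod 256 = 26
Complement = 229

229


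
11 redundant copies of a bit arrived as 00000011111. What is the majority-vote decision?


Ones: 5 out of 11
Threshold: 6

0 (5/11 voted 1)


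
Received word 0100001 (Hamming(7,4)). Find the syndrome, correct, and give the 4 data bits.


Syndrome = 5: error at position 5

Data: 0101 (corrected bit 5)


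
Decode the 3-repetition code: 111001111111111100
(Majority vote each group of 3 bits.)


Groups: 111, 001, 111, 111, 111, 100
Majority votes: 101110

101110


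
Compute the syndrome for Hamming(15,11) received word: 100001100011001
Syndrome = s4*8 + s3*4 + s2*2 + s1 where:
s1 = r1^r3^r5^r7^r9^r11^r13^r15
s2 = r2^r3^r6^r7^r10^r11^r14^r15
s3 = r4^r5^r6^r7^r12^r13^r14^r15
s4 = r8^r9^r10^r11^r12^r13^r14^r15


s1=0, s2=0, s3=0, s4=1

Syndrome = 8 (error at position 8)


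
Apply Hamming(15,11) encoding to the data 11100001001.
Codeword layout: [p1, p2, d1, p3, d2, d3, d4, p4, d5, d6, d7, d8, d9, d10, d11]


Parity bits: p1=1, p2=1, p3=0, p4=0

111011000001001


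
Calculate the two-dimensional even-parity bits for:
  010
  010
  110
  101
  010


Row parities: 11001
Column parities: 001

Row P: 11001, Col P: 001, Corner: 1


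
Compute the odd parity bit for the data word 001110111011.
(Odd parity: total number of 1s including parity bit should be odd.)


Number of 1s in data: 8
Parity bit: 1

1


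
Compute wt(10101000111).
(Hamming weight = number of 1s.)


Counting 1s in 10101000111

6


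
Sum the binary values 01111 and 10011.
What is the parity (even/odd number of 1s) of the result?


01111 = 15
10011 = 19
Sum = 34 = 100010
1s count = 2

even parity (2 ones in 100010)


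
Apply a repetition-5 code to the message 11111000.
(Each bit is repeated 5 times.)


Each bit -> 5 copies

1111111111111111111111111000000000000000


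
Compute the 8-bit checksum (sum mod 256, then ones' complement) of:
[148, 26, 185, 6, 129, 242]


Sum = 736 mod 256 = 224
Complement = 31

31


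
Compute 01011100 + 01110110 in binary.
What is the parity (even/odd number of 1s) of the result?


01011100 = 92
01110110 = 118
Sum = 210 = 11010010
1s count = 4

even parity (4 ones in 11010010)


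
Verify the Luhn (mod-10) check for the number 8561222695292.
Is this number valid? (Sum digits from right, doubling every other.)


Luhn sum = 51
51 mod 10 = 1

Invalid (Luhn sum mod 10 = 1)


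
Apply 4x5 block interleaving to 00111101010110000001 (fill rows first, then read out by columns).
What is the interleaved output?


Matrix:
  00111
  10101
  01100
  00001
Read columns: 01000010111010001101

01000010111010001101


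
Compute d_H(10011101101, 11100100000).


XOR: 01111001101
Count of 1s: 7

7


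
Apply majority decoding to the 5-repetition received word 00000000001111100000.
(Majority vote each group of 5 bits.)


Groups: 00000, 00000, 11111, 00000
Majority votes: 0010

0010


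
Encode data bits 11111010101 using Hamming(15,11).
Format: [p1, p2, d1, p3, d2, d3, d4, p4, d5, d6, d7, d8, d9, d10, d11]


Parity bits: p1=1, p2=1, p3=1, p4=0

111111101010101


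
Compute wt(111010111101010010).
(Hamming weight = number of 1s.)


Counting 1s in 111010111101010010

11


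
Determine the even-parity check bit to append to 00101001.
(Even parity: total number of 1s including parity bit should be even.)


Number of 1s in data: 3
Parity bit: 1

1


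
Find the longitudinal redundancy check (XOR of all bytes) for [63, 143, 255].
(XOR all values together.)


XOR chain: 63 ^ 143 ^ 255 = 79

79


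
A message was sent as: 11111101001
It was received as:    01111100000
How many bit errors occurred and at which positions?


XOR: 10000001001

3 error(s) at position(s): 0, 7, 10


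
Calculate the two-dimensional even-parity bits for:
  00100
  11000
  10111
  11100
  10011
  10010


Row parities: 100110
Column parities: 10110

Row P: 100110, Col P: 10110, Corner: 1


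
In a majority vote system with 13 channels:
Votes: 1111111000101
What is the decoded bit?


Ones: 9 out of 13
Threshold: 7

1 (9/13 voted 1)


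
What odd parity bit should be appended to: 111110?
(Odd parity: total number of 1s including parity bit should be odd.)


Number of 1s in data: 5
Parity bit: 0

0


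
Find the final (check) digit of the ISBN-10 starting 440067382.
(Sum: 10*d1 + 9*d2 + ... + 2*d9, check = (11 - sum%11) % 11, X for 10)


Weighted sum: 187
187 mod 11 = 0

Check digit: 0


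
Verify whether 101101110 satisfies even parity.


Number of 1s: 6

Yes, parity is correct (6 ones)


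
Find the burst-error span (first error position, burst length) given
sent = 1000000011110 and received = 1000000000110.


XOR: 0000000011000

Burst at position 8, length 2


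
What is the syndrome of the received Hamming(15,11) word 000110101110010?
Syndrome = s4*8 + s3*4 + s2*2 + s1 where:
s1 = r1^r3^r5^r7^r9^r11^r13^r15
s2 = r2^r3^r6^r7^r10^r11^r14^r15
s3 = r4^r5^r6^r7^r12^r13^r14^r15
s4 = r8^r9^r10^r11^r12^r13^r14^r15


s1=0, s2=0, s3=0, s4=0

Syndrome = 0 (no error)


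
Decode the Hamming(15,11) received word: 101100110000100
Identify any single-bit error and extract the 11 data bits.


Syndrome = 4: error at position 4

Data: 10010000100 (corrected bit 4)


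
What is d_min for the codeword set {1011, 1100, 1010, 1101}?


Comparing all pairs, minimum distance: 1
Can detect 0 errors, correct 0 errors

1


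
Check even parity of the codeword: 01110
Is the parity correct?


Number of 1s: 3

No, parity error (3 ones)


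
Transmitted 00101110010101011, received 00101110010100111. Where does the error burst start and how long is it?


XOR: 00000000000001100

Burst at position 13, length 2


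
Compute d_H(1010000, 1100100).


XOR: 0110100
Count of 1s: 3

3


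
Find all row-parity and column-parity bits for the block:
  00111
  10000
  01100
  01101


Row parities: 1101
Column parities: 10110

Row P: 1101, Col P: 10110, Corner: 1


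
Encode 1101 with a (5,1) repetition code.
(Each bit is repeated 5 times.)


Each bit -> 5 copies

11111111110000011111


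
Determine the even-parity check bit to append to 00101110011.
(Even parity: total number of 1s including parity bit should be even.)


Number of 1s in data: 6
Parity bit: 0

0


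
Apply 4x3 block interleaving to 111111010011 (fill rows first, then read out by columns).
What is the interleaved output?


Matrix:
  111
  111
  010
  011
Read columns: 110011111101

110011111101


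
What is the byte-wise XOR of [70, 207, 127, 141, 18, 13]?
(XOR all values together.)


XOR chain: 70 ^ 207 ^ 127 ^ 141 ^ 18 ^ 13 = 100

100


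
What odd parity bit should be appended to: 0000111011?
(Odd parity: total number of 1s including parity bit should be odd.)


Number of 1s in data: 5
Parity bit: 0

0


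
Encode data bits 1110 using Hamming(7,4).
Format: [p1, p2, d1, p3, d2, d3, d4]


Parity bits: p1=0, p2=0, p3=0

0010110


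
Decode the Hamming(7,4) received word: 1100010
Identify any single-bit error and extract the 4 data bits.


Syndrome = 5: error at position 5

Data: 0110 (corrected bit 5)


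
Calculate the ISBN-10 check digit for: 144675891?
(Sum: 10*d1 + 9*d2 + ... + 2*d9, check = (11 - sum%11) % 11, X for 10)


Weighted sum: 248
248 mod 11 = 6

Check digit: 5


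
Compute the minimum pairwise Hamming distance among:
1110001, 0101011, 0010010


Comparing all pairs, minimum distance: 4
Can detect 3 errors, correct 1 errors

4


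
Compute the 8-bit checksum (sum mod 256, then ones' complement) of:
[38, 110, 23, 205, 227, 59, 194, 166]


Sum = 1022 mod 256 = 254
Complement = 1

1


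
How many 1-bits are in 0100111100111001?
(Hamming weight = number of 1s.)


Counting 1s in 0100111100111001

9


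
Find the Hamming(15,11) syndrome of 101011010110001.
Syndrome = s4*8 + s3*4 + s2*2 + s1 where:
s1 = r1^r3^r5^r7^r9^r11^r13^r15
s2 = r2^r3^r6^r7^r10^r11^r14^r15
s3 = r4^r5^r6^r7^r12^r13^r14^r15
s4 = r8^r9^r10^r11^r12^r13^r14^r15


s1=1, s2=1, s3=1, s4=0

Syndrome = 7 (error at position 7)


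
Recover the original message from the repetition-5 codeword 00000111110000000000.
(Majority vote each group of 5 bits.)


Groups: 00000, 11111, 00000, 00000
Majority votes: 0100

0100


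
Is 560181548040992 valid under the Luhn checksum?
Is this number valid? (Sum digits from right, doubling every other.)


Luhn sum = 65
65 mod 10 = 5

Invalid (Luhn sum mod 10 = 5)


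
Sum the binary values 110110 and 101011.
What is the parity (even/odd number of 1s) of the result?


110110 = 54
101011 = 43
Sum = 97 = 1100001
1s count = 3

odd parity (3 ones in 1100001)


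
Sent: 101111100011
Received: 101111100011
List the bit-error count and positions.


XOR: 000000000000

0 errors (received matches sent)


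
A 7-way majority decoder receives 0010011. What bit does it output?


Ones: 3 out of 7
Threshold: 4

0 (3/7 voted 1)


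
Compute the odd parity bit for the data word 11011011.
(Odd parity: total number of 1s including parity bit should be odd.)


Number of 1s in data: 6
Parity bit: 1

1


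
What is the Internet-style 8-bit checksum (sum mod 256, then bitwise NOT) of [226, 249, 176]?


Sum = 651 mod 256 = 139
Complement = 116

116


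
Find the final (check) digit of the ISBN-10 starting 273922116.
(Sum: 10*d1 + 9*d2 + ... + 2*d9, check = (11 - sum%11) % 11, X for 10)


Weighted sum: 211
211 mod 11 = 2

Check digit: 9


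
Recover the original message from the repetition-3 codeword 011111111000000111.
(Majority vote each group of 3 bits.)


Groups: 011, 111, 111, 000, 000, 111
Majority votes: 111001

111001


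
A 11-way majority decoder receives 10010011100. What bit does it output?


Ones: 5 out of 11
Threshold: 6

0 (5/11 voted 1)


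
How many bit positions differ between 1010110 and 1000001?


XOR: 0010111
Count of 1s: 4

4


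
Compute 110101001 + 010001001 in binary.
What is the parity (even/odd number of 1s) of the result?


110101001 = 425
010001001 = 137
Sum = 562 = 1000110010
1s count = 4

even parity (4 ones in 1000110010)


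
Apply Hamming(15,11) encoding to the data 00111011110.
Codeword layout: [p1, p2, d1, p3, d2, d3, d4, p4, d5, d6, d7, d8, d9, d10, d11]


Parity bits: p1=0, p2=0, p3=1, p4=1

000101111011110


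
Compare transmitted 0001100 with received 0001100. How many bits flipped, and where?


XOR: 0000000

0 errors (received matches sent)


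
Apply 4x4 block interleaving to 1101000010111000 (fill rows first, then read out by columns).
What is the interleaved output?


Matrix:
  1101
  0000
  1011
  1000
Read columns: 1011100000101010

1011100000101010


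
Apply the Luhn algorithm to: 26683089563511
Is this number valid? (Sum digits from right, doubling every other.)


Luhn sum = 64
64 mod 10 = 4

Invalid (Luhn sum mod 10 = 4)


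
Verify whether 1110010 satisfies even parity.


Number of 1s: 4

Yes, parity is correct (4 ones)


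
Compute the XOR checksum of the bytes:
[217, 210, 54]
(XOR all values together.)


XOR chain: 217 ^ 210 ^ 54 = 61

61


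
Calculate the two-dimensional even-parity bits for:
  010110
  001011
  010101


Row parities: 111
Column parities: 001000

Row P: 111, Col P: 001000, Corner: 1


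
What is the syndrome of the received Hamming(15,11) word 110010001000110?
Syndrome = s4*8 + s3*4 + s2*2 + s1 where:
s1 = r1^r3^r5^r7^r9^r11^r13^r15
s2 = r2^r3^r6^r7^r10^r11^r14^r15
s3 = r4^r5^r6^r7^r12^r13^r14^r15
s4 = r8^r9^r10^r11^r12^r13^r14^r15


s1=0, s2=0, s3=1, s4=1

Syndrome = 12 (error at position 12)


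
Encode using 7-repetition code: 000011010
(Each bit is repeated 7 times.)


Each bit -> 7 copies

000000000000000000000000000011111111111111000000011111110000000


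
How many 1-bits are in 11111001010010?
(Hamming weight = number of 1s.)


Counting 1s in 11111001010010

8


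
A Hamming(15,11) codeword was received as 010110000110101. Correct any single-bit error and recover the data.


Syndrome = 0: no error detected

Data: 01000110101 (no errors)


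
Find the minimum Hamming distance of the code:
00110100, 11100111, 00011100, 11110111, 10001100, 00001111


Comparing all pairs, minimum distance: 1
Can detect 0 errors, correct 0 errors

1


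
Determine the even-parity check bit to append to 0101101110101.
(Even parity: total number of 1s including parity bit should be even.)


Number of 1s in data: 8
Parity bit: 0

0


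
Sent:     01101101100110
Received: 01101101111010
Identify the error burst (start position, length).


XOR: 00000000011100

Burst at position 9, length 3


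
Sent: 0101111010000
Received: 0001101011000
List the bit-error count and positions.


XOR: 0100010001000

3 error(s) at position(s): 1, 5, 9


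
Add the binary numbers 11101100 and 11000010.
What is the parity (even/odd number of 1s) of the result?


11101100 = 236
11000010 = 194
Sum = 430 = 110101110
1s count = 6

even parity (6 ones in 110101110)


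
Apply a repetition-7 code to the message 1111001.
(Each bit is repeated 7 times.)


Each bit -> 7 copies

1111111111111111111111111111000000000000001111111


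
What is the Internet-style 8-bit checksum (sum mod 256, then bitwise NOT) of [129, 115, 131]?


Sum = 375 mod 256 = 119
Complement = 136

136


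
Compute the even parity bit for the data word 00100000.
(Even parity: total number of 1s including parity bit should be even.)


Number of 1s in data: 1
Parity bit: 1

1


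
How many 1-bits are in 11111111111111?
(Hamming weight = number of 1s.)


Counting 1s in 11111111111111

14


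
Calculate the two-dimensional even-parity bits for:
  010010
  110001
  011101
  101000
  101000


Row parities: 01000
Column parities: 111110

Row P: 01000, Col P: 111110, Corner: 1


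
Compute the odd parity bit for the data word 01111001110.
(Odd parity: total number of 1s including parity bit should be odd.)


Number of 1s in data: 7
Parity bit: 0

0


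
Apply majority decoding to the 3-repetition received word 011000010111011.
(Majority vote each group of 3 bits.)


Groups: 011, 000, 010, 111, 011
Majority votes: 10011

10011


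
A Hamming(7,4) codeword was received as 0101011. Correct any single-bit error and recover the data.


Syndrome = 7: error at position 7

Data: 0010 (corrected bit 7)


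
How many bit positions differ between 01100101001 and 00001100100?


XOR: 01101001101
Count of 1s: 6

6


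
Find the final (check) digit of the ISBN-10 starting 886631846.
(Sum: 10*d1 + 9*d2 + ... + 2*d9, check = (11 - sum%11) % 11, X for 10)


Weighted sum: 321
321 mod 11 = 2

Check digit: 9


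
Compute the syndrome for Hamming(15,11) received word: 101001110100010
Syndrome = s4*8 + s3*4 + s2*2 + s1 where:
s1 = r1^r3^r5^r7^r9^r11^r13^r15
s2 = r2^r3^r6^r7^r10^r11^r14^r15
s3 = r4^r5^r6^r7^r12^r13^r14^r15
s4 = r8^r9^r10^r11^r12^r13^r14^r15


s1=1, s2=1, s3=1, s4=1

Syndrome = 15 (error at position 15)


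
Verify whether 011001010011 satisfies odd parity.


Number of 1s: 6

No, parity error (6 ones)


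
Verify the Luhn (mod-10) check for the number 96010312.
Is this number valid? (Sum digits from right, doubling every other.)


Luhn sum = 23
23 mod 10 = 3

Invalid (Luhn sum mod 10 = 3)


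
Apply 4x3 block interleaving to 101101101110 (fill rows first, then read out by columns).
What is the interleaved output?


Matrix:
  101
  101
  101
  110
Read columns: 111100011110

111100011110


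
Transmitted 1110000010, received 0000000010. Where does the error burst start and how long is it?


XOR: 1110000000

Burst at position 0, length 3


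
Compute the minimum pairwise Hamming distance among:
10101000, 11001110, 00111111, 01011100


Comparing all pairs, minimum distance: 3
Can detect 2 errors, correct 1 errors

3


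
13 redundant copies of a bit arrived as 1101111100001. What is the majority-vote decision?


Ones: 8 out of 13
Threshold: 7

1 (8/13 voted 1)


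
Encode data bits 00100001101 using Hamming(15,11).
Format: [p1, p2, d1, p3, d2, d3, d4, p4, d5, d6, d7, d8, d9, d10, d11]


Parity bits: p1=0, p2=0, p3=0, p4=1

000001010001101


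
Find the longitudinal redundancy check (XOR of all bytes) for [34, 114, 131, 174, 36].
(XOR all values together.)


XOR chain: 34 ^ 114 ^ 131 ^ 174 ^ 36 = 89

89


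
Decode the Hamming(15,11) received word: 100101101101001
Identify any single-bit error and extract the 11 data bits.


Syndrome = 4: error at position 4

Data: 00111101001 (corrected bit 4)


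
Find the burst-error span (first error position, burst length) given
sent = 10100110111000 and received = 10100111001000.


XOR: 00000001110000

Burst at position 7, length 3


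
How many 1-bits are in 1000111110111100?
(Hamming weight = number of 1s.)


Counting 1s in 1000111110111100

10


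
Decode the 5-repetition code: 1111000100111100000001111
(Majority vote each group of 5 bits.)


Groups: 11110, 00100, 11110, 00000, 01111
Majority votes: 10101

10101


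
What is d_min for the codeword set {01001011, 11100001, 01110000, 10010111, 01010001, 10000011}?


Comparing all pairs, minimum distance: 2
Can detect 1 errors, correct 0 errors

2


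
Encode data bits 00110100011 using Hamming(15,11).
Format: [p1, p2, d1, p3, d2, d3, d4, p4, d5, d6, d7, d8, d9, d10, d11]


Parity bits: p1=0, p2=1, p3=0, p4=1

010001110100011


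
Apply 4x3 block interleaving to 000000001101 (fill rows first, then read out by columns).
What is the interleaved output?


Matrix:
  000
  000
  001
  101
Read columns: 000100000011

000100000011


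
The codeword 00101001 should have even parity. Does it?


Number of 1s: 3

No, parity error (3 ones)


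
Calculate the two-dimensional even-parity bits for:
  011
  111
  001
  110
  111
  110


Row parities: 011010
Column parities: 010

Row P: 011010, Col P: 010, Corner: 1


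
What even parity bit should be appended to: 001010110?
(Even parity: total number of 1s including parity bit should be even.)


Number of 1s in data: 4
Parity bit: 0

0


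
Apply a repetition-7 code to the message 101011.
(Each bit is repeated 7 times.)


Each bit -> 7 copies

111111100000001111111000000011111111111111


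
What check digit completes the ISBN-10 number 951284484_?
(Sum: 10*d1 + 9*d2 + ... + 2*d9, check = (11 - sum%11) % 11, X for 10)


Weighted sum: 273
273 mod 11 = 9

Check digit: 2


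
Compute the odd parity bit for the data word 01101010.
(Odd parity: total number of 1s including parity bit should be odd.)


Number of 1s in data: 4
Parity bit: 1

1


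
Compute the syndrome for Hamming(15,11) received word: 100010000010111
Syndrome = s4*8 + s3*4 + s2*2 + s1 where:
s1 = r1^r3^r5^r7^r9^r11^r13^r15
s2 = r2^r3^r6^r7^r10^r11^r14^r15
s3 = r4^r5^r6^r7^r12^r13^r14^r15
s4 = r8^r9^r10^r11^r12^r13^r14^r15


s1=1, s2=1, s3=0, s4=0

Syndrome = 3 (error at position 3)


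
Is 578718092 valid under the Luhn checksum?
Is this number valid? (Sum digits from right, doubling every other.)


Luhn sum = 42
42 mod 10 = 2

Invalid (Luhn sum mod 10 = 2)


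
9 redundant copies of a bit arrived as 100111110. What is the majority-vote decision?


Ones: 6 out of 9
Threshold: 5

1 (6/9 voted 1)


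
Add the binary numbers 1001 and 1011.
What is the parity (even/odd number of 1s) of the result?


1001 = 9
1011 = 11
Sum = 20 = 10100
1s count = 2

even parity (2 ones in 10100)


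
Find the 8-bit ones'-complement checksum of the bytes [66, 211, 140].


Sum = 417 mod 256 = 161
Complement = 94

94


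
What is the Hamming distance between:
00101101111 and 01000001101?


XOR: 01101100010
Count of 1s: 5

5


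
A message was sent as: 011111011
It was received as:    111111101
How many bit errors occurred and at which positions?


XOR: 100000110

3 error(s) at position(s): 0, 6, 7


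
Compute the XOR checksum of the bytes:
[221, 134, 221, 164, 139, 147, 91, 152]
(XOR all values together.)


XOR chain: 221 ^ 134 ^ 221 ^ 164 ^ 139 ^ 147 ^ 91 ^ 152 = 249

249


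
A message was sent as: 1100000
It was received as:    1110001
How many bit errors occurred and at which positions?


XOR: 0010001

2 error(s) at position(s): 2, 6


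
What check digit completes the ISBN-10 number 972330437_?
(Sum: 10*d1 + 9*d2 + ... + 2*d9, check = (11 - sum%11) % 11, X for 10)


Weighted sum: 247
247 mod 11 = 5

Check digit: 6


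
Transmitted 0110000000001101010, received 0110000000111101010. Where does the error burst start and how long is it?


XOR: 0000000000110000000

Burst at position 10, length 2


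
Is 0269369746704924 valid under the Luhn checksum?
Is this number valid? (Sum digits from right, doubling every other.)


Luhn sum = 86
86 mod 10 = 6

Invalid (Luhn sum mod 10 = 6)


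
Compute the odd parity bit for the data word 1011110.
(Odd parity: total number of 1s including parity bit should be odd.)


Number of 1s in data: 5
Parity bit: 0

0


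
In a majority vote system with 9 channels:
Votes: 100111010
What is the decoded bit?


Ones: 5 out of 9
Threshold: 5

1 (5/9 voted 1)


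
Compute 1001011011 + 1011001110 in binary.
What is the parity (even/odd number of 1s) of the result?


1001011011 = 603
1011001110 = 718
Sum = 1321 = 10100101001
1s count = 5

odd parity (5 ones in 10100101001)


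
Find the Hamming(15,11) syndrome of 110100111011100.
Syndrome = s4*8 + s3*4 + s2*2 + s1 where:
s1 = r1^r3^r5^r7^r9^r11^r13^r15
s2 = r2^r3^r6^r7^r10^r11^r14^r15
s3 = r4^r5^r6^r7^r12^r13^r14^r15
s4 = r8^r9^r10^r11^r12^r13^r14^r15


s1=1, s2=1, s3=0, s4=1

Syndrome = 11 (error at position 11)


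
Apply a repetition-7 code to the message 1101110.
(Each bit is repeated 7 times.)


Each bit -> 7 copies

1111111111111100000001111111111111111111110000000


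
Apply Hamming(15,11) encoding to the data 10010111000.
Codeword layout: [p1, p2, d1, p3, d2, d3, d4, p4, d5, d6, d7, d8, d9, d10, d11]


Parity bits: p1=1, p2=0, p3=0, p4=1

101000110111000


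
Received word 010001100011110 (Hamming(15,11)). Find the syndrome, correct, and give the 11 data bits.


Syndrome = 7: error at position 7

Data: 00100011110 (corrected bit 7)


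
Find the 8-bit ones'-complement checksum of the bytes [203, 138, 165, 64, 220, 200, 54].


Sum = 1044 mod 256 = 20
Complement = 235

235
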